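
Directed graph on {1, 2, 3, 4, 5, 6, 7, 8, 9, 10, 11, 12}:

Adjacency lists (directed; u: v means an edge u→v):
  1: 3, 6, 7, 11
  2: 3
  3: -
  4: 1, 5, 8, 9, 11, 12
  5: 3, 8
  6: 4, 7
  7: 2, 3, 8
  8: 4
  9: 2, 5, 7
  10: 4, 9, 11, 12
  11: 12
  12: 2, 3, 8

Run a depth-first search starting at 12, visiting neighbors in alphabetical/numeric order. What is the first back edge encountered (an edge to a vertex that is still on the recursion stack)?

6→4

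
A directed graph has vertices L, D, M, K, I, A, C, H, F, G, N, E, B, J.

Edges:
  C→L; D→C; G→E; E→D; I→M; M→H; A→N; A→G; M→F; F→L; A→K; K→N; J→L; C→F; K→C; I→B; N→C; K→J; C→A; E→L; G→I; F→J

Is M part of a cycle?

No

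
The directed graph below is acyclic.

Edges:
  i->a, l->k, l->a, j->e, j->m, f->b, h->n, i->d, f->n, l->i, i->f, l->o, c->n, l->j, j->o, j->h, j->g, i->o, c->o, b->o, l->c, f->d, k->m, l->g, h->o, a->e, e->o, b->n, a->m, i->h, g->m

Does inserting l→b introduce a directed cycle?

Adding l→b creates a cycle iff b can already reach l.
Explore from b: no path reaches l. The graph stays acyclic.

No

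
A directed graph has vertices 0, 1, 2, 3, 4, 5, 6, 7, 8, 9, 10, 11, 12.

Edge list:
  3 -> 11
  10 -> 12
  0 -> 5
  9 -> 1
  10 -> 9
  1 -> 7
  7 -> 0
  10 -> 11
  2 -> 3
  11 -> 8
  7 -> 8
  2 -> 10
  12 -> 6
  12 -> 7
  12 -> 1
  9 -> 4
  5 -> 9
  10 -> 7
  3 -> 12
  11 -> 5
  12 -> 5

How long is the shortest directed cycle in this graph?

5

For each vertex v, BFS finds the shortest path from v back to v.
The shortest such closed walk is 9 → 1 → 7 → 0 → 5 → 9, length 5.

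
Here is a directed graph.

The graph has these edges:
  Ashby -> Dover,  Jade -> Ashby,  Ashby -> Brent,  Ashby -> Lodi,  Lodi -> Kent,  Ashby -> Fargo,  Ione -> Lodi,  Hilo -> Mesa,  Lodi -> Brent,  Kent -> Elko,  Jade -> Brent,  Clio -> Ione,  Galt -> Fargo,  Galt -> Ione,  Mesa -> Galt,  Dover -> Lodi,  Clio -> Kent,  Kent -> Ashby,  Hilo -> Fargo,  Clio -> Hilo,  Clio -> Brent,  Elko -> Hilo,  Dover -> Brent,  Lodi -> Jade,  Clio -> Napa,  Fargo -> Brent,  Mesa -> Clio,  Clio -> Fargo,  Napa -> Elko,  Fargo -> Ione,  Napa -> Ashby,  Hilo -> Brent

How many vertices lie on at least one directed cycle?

A vertex is on a directed cycle iff it belongs to a strongly connected component of size ≥ 2 (or has a self-loop).
The vertices on cycles are {Clio, Elko, Galt, Hilo, Ione, Jade, Kent, Lodi, Mesa, Napa, Ashby, Dover, Fargo} — 13 in total.

13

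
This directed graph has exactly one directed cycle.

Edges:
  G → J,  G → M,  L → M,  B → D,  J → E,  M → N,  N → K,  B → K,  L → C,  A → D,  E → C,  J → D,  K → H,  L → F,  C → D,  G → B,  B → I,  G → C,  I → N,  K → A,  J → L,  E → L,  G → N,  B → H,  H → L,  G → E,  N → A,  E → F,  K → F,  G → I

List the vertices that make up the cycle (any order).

DFS with gray/black marking from N:
N gray
  K gray
    F gray
    F black
    A gray
      D gray
      D black
    A black
    H gray
      L gray
        M gray
          M→N: N is gray → back edge
Back edge closes the cycle N → K → H → L → M → N; its vertices are {H, K, L, M, N}.

H, K, L, M, N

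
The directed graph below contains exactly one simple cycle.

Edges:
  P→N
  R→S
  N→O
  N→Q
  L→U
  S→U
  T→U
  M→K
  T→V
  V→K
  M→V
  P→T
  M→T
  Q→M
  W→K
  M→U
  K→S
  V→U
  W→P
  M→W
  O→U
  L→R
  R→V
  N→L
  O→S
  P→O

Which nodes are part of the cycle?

DFS with gray/black marking from P:
P gray
  O gray
    S gray
      U gray
      U black
    S black
    O→U: U black — skip
  O black
  N gray
    Q gray
      M gray
        T gray
          V gray
            V→U: U black — skip
            K gray
              K→S: S black — skip
            K black
          V black
          T→U: U black — skip
        T black
        M→K: K black — skip
        W gray
          W→K: K black — skip
          W→P: P is gray → back edge
Back edge closes the cycle P → N → Q → M → W → P; its vertices are {M, N, P, Q, W}.

M, N, P, Q, W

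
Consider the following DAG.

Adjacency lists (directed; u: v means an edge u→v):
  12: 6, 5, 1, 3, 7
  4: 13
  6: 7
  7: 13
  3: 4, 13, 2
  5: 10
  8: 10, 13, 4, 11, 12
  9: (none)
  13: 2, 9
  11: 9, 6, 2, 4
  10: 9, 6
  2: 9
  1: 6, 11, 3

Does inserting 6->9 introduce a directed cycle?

No

Adding 6→9 creates a cycle iff 9 can already reach 6.
Explore from 9: no path reaches 6. The graph stays acyclic.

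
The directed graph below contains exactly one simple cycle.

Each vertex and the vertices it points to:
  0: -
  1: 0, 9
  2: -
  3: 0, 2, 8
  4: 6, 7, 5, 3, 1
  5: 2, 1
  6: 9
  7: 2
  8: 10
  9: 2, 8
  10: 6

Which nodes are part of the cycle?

6, 8, 9, 10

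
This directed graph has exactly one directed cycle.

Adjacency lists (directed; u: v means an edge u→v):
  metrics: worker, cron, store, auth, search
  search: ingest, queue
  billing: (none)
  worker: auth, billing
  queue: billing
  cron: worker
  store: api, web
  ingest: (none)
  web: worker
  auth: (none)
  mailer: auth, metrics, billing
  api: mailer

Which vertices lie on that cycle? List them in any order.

DFS with gray/black marking from metrics:
metrics gray
  worker gray
    auth gray
    auth black
    billing gray
    billing black
  worker black
  cron gray
    cron→worker: worker black — skip
  cron black
  store gray
    api gray
      mailer gray
        mailer→auth: auth black — skip
        mailer→metrics: metrics is gray → back edge
Back edge closes the cycle metrics → store → api → mailer → metrics; its vertices are {api, store, mailer, metrics}.

api, store, mailer, metrics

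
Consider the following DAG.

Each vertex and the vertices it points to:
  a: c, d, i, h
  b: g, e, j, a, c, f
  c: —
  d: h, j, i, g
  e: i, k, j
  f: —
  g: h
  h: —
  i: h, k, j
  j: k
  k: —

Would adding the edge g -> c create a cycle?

No

Adding g→c creates a cycle iff c can already reach g.
Explore from c: no path reaches g. The graph stays acyclic.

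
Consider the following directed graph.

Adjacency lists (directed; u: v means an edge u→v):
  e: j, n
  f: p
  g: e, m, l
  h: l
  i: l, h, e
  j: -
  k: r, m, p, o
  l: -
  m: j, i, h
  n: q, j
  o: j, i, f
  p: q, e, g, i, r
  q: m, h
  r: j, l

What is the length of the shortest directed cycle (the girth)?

5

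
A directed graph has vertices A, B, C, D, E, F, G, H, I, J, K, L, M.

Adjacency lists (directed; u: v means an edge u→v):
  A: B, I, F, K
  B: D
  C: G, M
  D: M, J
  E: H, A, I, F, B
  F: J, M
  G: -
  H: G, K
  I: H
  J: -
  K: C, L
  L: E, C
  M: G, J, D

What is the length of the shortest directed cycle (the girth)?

2

For each vertex v, BFS finds the shortest path from v back to v.
The shortest such closed walk is M → D → M, length 2.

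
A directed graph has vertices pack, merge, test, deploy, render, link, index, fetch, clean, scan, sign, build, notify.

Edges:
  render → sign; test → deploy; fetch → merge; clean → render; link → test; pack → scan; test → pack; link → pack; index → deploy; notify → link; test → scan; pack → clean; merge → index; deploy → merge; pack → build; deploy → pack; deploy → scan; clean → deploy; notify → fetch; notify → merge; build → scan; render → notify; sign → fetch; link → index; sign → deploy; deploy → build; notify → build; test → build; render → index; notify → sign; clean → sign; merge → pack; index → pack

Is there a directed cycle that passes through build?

No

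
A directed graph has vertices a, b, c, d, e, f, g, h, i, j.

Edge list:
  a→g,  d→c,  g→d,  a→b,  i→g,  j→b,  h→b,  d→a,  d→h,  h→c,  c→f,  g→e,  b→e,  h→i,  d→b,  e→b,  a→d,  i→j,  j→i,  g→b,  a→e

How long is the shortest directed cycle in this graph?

For each vertex v, BFS finds the shortest path from v back to v.
The shortest such closed walk is d → a → d, length 2.

2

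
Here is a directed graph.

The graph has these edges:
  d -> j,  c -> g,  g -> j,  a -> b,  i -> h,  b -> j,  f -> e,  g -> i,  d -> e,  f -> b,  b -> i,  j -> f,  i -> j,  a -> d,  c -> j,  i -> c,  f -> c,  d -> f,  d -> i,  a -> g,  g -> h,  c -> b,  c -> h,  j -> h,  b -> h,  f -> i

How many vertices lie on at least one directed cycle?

A vertex is on a directed cycle iff it belongs to a strongly connected component of size ≥ 2 (or has a self-loop).
The vertices on cycles are {b, c, f, g, i, j} — 6 in total.

6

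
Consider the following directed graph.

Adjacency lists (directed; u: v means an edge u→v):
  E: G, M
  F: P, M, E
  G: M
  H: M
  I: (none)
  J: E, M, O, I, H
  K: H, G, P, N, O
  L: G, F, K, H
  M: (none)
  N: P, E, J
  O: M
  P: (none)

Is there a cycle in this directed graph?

DFS with white/gray/black marking, starting from I:
I gray
I black
E gray
  G gray
    M gray
    M black
  G black
  E→M: M black — skip
E black
F gray
  P gray
  P black
  F→M: M black — skip
  F→E: E black — skip
F black
H gray
  H→M: M black — skip
H black
J gray
  J→E: E black — skip
  J→M: M black — skip
  O gray
    O→M: M black — skip
  O black
  J→I: I black — skip
  J→H: H black — skip
J black
K gray
  K→H: H black — skip
  K→G: G black — skip
  K→P: P black — skip
  N gray
    N→P: P black — skip
    N→E: E black — skip
    N→J: J black — skip
  N black
  K→O: O black — skip
K black
L gray
  L→G: G black — skip
  L→F: F black — skip
  L→K: K black — skip
  L→H: H black — skip
L black
Every edge goes to a white or black vertex — no back edge, so the graph is acyclic.

No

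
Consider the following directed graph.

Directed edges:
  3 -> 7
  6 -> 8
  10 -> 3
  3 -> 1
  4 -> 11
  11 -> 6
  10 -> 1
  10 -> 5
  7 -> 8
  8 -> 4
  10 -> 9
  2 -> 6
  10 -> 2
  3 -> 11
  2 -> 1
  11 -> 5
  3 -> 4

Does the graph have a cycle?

DFS with white/gray/black marking, starting from 11:
11 gray
  5 gray
  5 black
  6 gray
    8 gray
      4 gray
        4→11: 11 is gray → back edge
Back edge found, so a cycle exists: 11 → 6 → 8 → 4 → 11.

Yes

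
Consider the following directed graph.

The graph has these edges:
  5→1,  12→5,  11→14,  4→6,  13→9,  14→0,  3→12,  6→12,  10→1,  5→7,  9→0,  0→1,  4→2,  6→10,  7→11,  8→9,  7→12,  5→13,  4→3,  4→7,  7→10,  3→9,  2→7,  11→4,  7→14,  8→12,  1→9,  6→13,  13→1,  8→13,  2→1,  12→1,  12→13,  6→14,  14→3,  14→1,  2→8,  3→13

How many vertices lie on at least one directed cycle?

13

A vertex is on a directed cycle iff it belongs to a strongly connected component of size ≥ 2 (or has a self-loop).
The vertices on cycles are {0, 1, 2, 3, 4, 5, 6, 7, 8, 9, 11, 12, 14} — 13 in total.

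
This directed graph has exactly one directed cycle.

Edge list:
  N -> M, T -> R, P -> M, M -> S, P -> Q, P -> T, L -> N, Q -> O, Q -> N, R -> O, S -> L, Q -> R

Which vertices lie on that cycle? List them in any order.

L, M, N, S

DFS with gray/black marking from M:
M gray
  S gray
    L gray
      N gray
        N→M: M is gray → back edge
Back edge closes the cycle M → S → L → N → M; its vertices are {L, M, N, S}.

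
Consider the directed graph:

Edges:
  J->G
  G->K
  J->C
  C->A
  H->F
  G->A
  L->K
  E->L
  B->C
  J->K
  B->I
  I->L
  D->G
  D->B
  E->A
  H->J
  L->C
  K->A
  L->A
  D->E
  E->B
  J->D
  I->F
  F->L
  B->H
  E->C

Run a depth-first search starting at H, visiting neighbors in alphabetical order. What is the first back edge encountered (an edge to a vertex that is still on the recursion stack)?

B->H

DFS from H (visiting neighbors in alphabetical order); mark gray on enter, black on exit:
H gray
  F gray
    L gray
      A gray
      A black
      C gray
        C→A: A black — skip
      C black
      K gray
        K→A: A black — skip
      K black
    L black
  F black
  J gray
    J→C: C black — skip
    D gray
      B gray
        B→C: C black — skip
        B→H: H is gray → back edge
First back edge: B → H.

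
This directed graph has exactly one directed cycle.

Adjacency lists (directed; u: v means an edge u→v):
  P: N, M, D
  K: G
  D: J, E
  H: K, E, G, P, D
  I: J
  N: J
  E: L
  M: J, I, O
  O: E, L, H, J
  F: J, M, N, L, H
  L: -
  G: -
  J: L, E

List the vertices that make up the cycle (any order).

H, M, O, P

DFS with gray/black marking from H:
H gray
  K gray
    G gray
    G black
  K black
  E gray
    L gray
    L black
  E black
  H→G: G black — skip
  P gray
    N gray
      J gray
        J→L: L black — skip
        J→E: E black — skip
      J black
    N black
    M gray
      M→J: J black — skip
      I gray
        I→J: J black — skip
      I black
      O gray
        O→E: E black — skip
        O→L: L black — skip
        O→H: H is gray → back edge
Back edge closes the cycle H → P → M → O → H; its vertices are {H, M, O, P}.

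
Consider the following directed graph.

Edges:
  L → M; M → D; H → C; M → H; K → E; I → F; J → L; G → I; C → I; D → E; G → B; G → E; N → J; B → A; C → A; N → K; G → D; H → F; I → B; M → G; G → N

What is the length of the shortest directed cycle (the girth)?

For each vertex v, BFS finds the shortest path from v back to v.
The shortest such closed walk is L → M → G → N → J → L, length 5.

5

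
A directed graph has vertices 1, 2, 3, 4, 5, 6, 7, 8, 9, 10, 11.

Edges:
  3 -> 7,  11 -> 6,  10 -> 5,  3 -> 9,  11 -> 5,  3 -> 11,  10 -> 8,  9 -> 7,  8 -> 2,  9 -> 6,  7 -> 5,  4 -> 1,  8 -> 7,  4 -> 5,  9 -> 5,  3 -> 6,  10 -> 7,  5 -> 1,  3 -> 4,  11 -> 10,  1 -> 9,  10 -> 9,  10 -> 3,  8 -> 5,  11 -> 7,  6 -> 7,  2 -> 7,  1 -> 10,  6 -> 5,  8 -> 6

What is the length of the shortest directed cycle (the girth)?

3

For each vertex v, BFS finds the shortest path from v back to v.
The shortest such closed walk is 1 → 9 → 5 → 1, length 3.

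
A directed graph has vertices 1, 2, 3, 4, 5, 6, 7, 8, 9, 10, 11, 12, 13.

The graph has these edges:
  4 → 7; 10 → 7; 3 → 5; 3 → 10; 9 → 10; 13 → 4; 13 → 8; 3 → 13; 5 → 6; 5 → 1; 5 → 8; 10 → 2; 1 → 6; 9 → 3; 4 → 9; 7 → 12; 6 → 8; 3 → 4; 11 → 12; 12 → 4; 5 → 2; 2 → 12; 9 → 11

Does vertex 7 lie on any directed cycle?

7 is on a cycle iff 7 can reach itself via ≥1 edge.
7 → 12 → 4 → 7 — yes.

Yes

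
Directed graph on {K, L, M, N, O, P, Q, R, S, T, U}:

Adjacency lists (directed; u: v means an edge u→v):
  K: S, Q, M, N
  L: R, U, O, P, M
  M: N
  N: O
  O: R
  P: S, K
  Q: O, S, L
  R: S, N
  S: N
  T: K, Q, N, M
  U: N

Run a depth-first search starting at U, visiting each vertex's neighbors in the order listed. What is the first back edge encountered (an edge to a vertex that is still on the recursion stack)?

S->N

DFS from U (visiting each vertex's neighbors in the order listed); mark gray on enter, black on exit:
U gray
  N gray
    O gray
      R gray
        S gray
          S→N: N is gray → back edge
First back edge: S → N.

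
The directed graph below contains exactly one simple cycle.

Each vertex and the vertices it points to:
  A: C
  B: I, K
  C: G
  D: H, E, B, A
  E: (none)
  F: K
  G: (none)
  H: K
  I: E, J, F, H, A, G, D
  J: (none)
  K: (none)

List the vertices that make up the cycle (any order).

DFS with gray/black marking from I:
I gray
  E gray
  E black
  J gray
  J black
  F gray
    K gray
    K black
  F black
  H gray
    H→K: K black — skip
  H black
  A gray
    C gray
      G gray
      G black
    C black
  A black
  I→G: G black — skip
  D gray
    D→H: H black — skip
    D→E: E black — skip
    B gray
      B→I: I is gray → back edge
Back edge closes the cycle I → D → B → I; its vertices are {B, D, I}.

B, D, I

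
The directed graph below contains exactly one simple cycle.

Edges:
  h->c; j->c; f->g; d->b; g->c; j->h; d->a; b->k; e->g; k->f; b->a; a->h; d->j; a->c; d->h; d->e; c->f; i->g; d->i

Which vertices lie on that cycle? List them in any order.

c, f, g

DFS with gray/black marking from g:
g gray
  c gray
    f gray
      f→g: g is gray → back edge
Back edge closes the cycle g → c → f → g; its vertices are {c, f, g}.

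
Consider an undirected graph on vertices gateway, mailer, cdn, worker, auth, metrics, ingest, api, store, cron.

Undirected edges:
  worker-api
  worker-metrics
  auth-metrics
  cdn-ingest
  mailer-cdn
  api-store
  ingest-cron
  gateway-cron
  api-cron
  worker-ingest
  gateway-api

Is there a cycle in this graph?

Yes

DFS, tracking each vertex's parent; an edge to a visited non-parent vertex closes a cycle.
Start from mailer:
visit mailer (parent –)
  visit cdn (parent mailer)
    cdn–mailer: parent, skip
    visit ingest (parent cdn)
      ingest–cdn: parent, skip
      visit cron (parent ingest)
        cron–ingest: parent, skip
        visit gateway (parent cron)
          gateway–cron: parent, skip
          visit api (parent gateway)
            visit worker (parent api)
              visit metrics (parent worker)
                metrics–worker: parent, skip
                visit auth (parent metrics)
                  auth–metrics: parent, skip
              worker–api: parent, skip
              worker–ingest: ingest visited and ≠ parent → cycle
Cycle: ingest – cron – gateway – api – worker – ingest.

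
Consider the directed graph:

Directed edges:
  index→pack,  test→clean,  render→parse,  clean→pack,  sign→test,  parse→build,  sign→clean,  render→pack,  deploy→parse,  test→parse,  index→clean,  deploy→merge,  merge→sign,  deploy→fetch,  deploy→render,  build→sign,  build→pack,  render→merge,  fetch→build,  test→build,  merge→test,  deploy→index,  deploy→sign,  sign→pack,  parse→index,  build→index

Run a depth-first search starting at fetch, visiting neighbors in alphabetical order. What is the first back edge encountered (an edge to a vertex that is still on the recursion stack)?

DFS from fetch (visiting neighbors in alphabetical order); mark gray on enter, black on exit:
fetch gray
  build gray
    index gray
      clean gray
        pack gray
        pack black
      clean black
      index→pack: pack black — skip
    index black
    build→pack: pack black — skip
    sign gray
      sign→clean: clean black — skip
      sign→pack: pack black — skip
      test gray
        test→build: build is gray → back edge
First back edge: test → build.

test→build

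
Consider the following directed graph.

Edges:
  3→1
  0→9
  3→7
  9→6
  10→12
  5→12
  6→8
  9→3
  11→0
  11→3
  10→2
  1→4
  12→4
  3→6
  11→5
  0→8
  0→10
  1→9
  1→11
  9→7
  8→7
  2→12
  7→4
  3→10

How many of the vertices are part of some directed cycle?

5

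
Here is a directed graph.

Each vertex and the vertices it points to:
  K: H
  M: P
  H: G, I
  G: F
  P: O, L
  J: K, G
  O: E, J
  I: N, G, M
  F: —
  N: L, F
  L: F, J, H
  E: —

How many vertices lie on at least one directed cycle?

9

A vertex is on a directed cycle iff it belongs to a strongly connected component of size ≥ 2 (or has a self-loop).
The vertices on cycles are {H, I, J, K, L, M, N, O, P} — 9 in total.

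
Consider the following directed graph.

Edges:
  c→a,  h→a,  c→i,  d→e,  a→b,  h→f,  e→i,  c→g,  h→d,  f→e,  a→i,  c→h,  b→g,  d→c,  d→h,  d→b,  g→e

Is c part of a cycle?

c is on a cycle iff c can reach itself via ≥1 edge.
c → h → d → c — yes.

Yes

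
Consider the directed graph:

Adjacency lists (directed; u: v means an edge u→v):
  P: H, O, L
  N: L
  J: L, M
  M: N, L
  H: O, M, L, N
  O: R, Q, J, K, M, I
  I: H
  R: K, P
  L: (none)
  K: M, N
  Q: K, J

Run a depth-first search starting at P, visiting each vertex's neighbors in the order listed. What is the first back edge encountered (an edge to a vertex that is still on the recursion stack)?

DFS from P (visiting each vertex's neighbors in the order listed); mark gray on enter, black on exit:
P gray
  H gray
    O gray
      R gray
        K gray
          M gray
            N gray
              L gray
              L black
            N black
            M→L: L black — skip
          M black
          K→N: N black — skip
        K black
        R→P: P is gray → back edge
First back edge: R → P.

R->P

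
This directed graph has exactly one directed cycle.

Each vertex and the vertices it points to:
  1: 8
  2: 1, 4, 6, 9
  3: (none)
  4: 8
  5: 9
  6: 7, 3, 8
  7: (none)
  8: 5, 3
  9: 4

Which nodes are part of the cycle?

4, 5, 8, 9

DFS with gray/black marking from 9:
9 gray
  4 gray
    8 gray
      5 gray
        5→9: 9 is gray → back edge
Back edge closes the cycle 9 → 4 → 8 → 5 → 9; its vertices are {4, 5, 8, 9}.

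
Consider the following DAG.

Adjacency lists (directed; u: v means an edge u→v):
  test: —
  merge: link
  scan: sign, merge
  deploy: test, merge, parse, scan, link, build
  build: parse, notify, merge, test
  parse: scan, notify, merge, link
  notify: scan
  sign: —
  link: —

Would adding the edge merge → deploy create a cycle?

Yes

Adding merge→deploy creates a cycle iff deploy can already reach merge.
Path from deploy: deploy → merge.
So deploy → … → merge → deploy is a cycle.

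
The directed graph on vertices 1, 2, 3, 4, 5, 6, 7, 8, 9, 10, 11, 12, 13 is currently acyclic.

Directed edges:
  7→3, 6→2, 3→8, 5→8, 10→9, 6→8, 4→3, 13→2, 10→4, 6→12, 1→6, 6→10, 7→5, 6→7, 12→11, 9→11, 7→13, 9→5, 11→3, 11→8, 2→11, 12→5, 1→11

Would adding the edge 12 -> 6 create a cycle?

Yes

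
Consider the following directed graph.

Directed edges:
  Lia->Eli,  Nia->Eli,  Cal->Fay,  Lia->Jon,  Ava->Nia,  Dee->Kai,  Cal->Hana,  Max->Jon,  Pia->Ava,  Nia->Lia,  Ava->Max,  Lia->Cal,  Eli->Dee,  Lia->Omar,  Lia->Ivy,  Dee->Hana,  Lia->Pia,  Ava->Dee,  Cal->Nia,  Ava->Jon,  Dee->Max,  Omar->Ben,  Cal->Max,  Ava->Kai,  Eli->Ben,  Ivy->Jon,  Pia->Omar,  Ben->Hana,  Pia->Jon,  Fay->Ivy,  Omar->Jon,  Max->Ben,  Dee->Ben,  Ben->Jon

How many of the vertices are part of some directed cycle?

A vertex is on a directed cycle iff it belongs to a strongly connected component of size ≥ 2 (or has a self-loop).
The vertices on cycles are {Ava, Cal, Lia, Nia, Pia} — 5 in total.

5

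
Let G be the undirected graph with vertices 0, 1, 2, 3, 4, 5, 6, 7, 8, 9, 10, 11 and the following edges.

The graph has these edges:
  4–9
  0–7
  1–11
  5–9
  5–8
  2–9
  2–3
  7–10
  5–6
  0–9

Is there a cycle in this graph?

No

DFS, tracking each vertex's parent; an edge to a visited non-parent vertex closes a cycle.
Start from 8:
visit 8 (parent –)
  visit 5 (parent 8)
    5–8: parent, skip
    visit 9 (parent 5)
      visit 0 (parent 9)
        visit 7 (parent 0)
          visit 10 (parent 7)
            10–7: parent, skip
          7–0: parent, skip
        0–9: parent, skip
      9–5: parent, skip
      visit 4 (parent 9)
        4–9: parent, skip
      visit 2 (parent 9)
        2–9: parent, skip
        visit 3 (parent 2)
          3–2: parent, skip
    visit 6 (parent 5)
      6–5: parent, skip
visit 1 (parent –)
  visit 11 (parent 1)
    11–1: parent, skip
No non-parent visited neighbor found — the graph is a forest.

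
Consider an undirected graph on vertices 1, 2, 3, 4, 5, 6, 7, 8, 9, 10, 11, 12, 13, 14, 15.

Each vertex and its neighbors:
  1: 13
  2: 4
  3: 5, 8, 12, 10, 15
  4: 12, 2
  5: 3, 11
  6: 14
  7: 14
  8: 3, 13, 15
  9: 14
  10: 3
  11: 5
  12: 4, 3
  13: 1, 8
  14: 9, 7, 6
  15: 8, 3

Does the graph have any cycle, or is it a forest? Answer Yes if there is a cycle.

Yes

DFS, tracking each vertex's parent; an edge to a visited non-parent vertex closes a cycle.
Start from 9:
visit 9 (parent –)
  visit 14 (parent 9)
    14–9: parent, skip
    visit 7 (parent 14)
      7–14: parent, skip
    visit 6 (parent 14)
      6–14: parent, skip
visit 1 (parent –)
  visit 13 (parent 1)
    13–1: parent, skip
    visit 8 (parent 13)
      visit 3 (parent 8)
        visit 5 (parent 3)
          5–3: parent, skip
          visit 11 (parent 5)
            11–5: parent, skip
        3–8: parent, skip
        visit 12 (parent 3)
          visit 4 (parent 12)
            4–12: parent, skip
            visit 2 (parent 4)
              2–4: parent, skip
          12–3: parent, skip
        visit 10 (parent 3)
          10–3: parent, skip
        visit 15 (parent 3)
          15–8: 8 visited and ≠ parent → cycle
Cycle: 8 – 3 – 15 – 8.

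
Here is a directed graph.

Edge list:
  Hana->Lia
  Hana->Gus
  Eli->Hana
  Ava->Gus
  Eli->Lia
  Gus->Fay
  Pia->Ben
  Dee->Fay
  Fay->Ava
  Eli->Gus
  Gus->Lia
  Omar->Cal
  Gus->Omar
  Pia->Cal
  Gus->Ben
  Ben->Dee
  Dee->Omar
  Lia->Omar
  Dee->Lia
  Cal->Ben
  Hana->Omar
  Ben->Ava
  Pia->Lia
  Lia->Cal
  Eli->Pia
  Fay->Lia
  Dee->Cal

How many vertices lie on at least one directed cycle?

8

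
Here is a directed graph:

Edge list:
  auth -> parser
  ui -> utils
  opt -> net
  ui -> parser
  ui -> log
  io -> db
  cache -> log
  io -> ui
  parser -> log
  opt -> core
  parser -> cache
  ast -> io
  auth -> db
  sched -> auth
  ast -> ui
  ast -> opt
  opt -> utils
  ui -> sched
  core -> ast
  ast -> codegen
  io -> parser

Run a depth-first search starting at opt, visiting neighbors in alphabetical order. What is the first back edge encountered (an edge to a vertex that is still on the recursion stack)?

ast->opt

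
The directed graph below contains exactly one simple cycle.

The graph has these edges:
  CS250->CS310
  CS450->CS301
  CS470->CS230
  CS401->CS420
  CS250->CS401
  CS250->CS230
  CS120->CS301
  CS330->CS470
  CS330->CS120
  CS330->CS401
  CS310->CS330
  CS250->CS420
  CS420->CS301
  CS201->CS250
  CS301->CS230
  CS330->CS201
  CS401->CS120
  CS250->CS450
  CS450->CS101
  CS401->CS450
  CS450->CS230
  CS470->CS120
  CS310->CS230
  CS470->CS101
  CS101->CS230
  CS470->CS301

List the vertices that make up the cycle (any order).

DFS with gray/black marking from CS201:
CS201 gray
  CS250 gray
    CS420 gray
      CS301 gray
        CS230 gray
        CS230 black
      CS301 black
    CS420 black
    CS250→CS230: CS230 black — skip
    CS450 gray
      CS450→CS230: CS230 black — skip
      CS101 gray
        CS101→CS230: CS230 black — skip
      CS101 black
      CS450→CS301: CS301 black — skip
    CS450 black
    CS401 gray
      CS120 gray
        CS120→CS301: CS301 black — skip
      CS120 black
      CS401→CS420: CS420 black — skip
      CS401→CS450: CS450 black — skip
    CS401 black
    CS310 gray
      CS310→CS230: CS230 black — skip
      CS330 gray
        CS330→CS201: CS201 is gray → back edge
Back edge closes the cycle CS201 → CS250 → CS310 → CS330 → CS201; its vertices are {CS201, CS250, CS310, CS330}.

CS201, CS250, CS310, CS330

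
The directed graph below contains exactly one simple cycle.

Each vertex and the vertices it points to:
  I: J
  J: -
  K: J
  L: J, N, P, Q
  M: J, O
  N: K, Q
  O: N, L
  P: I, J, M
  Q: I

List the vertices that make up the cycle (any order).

L, M, O, P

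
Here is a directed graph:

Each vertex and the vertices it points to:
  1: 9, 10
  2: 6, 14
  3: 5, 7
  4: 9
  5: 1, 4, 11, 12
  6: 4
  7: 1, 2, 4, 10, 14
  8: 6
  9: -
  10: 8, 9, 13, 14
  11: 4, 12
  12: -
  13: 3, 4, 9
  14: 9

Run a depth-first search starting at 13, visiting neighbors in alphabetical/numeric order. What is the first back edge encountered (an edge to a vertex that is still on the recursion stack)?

DFS from 13 (visiting neighbors in alphabetical/numeric order); mark gray on enter, black on exit:
13 gray
  3 gray
    5 gray
      1 gray
        9 gray
        9 black
        10 gray
          8 gray
            6 gray
              4 gray
                4→9: 9 black — skip
              4 black
            6 black
          8 black
          10→9: 9 black — skip
          10→13: 13 is gray → back edge
First back edge: 10 → 13.

10→13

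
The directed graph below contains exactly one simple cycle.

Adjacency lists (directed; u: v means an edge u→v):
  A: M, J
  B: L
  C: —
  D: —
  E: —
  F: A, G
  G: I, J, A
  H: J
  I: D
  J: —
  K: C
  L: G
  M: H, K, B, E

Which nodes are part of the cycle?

A, B, G, L, M

DFS with gray/black marking from G:
G gray
  I gray
    D gray
    D black
  I black
  J gray
  J black
  A gray
    M gray
      H gray
        H→J: J black — skip
      H black
      K gray
        C gray
        C black
      K black
      B gray
        L gray
          L→G: G is gray → back edge
Back edge closes the cycle G → A → M → B → L → G; its vertices are {A, B, G, L, M}.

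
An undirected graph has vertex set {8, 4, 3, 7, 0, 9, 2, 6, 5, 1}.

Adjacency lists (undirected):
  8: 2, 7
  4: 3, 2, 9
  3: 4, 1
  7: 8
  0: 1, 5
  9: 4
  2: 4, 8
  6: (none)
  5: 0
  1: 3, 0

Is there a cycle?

DFS, tracking each vertex's parent; an edge to a visited non-parent vertex closes a cycle.
Start from 9:
visit 9 (parent –)
  visit 4 (parent 9)
    visit 3 (parent 4)
      3–4: parent, skip
      visit 1 (parent 3)
        1–3: parent, skip
        visit 0 (parent 1)
          0–1: parent, skip
          visit 5 (parent 0)
            5–0: parent, skip
    visit 2 (parent 4)
      2–4: parent, skip
      visit 8 (parent 2)
        8–2: parent, skip
        visit 7 (parent 8)
          7–8: parent, skip
    4–9: parent, skip
visit 6 (parent –)
No non-parent visited neighbor found — the graph is a forest.

No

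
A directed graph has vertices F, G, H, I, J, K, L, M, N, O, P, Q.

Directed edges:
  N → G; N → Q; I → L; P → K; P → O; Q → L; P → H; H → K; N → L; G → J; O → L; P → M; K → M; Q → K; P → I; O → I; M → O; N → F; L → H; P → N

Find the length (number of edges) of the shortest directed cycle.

For each vertex v, BFS finds the shortest path from v back to v.
The shortest such closed walk is M → O → L → H → K → M, length 5.

5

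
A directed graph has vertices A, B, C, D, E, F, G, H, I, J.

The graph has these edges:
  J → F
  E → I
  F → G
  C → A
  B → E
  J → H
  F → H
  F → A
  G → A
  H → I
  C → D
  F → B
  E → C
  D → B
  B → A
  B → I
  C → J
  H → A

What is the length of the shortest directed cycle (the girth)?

4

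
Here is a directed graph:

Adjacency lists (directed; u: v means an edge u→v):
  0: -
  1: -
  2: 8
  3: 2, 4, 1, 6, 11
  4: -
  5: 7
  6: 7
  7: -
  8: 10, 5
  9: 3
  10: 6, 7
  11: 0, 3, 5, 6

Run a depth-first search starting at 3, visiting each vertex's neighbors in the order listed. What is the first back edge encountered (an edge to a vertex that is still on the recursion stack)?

11→3

DFS from 3 (visiting each vertex's neighbors in the order listed); mark gray on enter, black on exit:
3 gray
  2 gray
    8 gray
      10 gray
        6 gray
          7 gray
          7 black
        6 black
        10→7: 7 black — skip
      10 black
      5 gray
        5→7: 7 black — skip
      5 black
    8 black
  2 black
  4 gray
  4 black
  1 gray
  1 black
  3→6: 6 black — skip
  11 gray
    0 gray
    0 black
    11→3: 3 is gray → back edge
First back edge: 11 → 3.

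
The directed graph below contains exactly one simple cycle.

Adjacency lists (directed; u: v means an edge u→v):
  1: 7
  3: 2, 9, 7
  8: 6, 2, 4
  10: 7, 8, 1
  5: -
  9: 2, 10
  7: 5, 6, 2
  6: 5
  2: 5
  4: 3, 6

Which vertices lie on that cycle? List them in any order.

3, 4, 8, 9, 10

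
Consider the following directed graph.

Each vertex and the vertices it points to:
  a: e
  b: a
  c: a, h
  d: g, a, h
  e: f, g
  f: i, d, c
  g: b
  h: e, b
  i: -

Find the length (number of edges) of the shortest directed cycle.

4

For each vertex v, BFS finds the shortest path from v back to v.
The shortest such closed walk is f → c → a → e → f, length 4.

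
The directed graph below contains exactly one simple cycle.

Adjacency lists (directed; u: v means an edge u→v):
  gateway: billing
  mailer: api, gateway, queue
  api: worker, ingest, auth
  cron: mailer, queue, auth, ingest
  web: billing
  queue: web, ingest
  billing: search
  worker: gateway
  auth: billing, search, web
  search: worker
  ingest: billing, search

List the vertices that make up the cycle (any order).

search, worker, billing, gateway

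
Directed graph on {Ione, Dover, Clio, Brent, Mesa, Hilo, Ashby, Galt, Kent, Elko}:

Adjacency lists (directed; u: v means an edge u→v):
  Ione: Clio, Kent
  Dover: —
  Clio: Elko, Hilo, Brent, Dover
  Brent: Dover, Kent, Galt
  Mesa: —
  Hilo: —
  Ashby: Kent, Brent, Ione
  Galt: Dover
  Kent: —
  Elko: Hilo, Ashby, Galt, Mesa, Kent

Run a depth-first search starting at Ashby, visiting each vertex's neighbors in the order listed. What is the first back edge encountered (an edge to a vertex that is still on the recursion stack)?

Elko->Ashby

DFS from Ashby (visiting each vertex's neighbors in the order listed); mark gray on enter, black on exit:
Ashby gray
  Kent gray
  Kent black
  Brent gray
    Dover gray
    Dover black
    Brent→Kent: Kent black — skip
    Galt gray
      Galt→Dover: Dover black — skip
    Galt black
  Brent black
  Ione gray
    Clio gray
      Elko gray
        Hilo gray
        Hilo black
        Elko→Ashby: Ashby is gray → back edge
First back edge: Elko → Ashby.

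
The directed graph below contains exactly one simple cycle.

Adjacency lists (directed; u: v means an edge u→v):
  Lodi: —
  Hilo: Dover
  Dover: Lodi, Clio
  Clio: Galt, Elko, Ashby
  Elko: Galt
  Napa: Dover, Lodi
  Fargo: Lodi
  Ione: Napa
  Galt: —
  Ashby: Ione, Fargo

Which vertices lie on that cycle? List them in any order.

Clio, Ione, Napa, Ashby, Dover

DFS with gray/black marking from Dover:
Dover gray
  Lodi gray
  Lodi black
  Clio gray
    Galt gray
    Galt black
    Elko gray
      Elko→Galt: Galt black — skip
    Elko black
    Ashby gray
      Ione gray
        Napa gray
          Napa→Dover: Dover is gray → back edge
Back edge closes the cycle Dover → Clio → Ashby → Ione → Napa → Dover; its vertices are {Clio, Ione, Napa, Ashby, Dover}.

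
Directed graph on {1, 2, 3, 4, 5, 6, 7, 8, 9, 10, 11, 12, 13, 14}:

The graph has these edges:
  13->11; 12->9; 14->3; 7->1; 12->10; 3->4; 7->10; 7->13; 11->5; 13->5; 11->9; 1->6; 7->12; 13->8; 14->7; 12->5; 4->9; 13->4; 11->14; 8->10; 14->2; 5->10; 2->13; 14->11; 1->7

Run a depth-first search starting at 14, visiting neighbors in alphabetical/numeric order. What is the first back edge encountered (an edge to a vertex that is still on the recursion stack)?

11->14

DFS from 14 (visiting neighbors in alphabetical/numeric order); mark gray on enter, black on exit:
14 gray
  2 gray
    13 gray
      4 gray
        9 gray
        9 black
      4 black
      5 gray
        10 gray
        10 black
      5 black
      8 gray
        8→10: 10 black — skip
      8 black
      11 gray
        11→5: 5 black — skip
        11→9: 9 black — skip
        11→14: 14 is gray → back edge
First back edge: 11 → 14.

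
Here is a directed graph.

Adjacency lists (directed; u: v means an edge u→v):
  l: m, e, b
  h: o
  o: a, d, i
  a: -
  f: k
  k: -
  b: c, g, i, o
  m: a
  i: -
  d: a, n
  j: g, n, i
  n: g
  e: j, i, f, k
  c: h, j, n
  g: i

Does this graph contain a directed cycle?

No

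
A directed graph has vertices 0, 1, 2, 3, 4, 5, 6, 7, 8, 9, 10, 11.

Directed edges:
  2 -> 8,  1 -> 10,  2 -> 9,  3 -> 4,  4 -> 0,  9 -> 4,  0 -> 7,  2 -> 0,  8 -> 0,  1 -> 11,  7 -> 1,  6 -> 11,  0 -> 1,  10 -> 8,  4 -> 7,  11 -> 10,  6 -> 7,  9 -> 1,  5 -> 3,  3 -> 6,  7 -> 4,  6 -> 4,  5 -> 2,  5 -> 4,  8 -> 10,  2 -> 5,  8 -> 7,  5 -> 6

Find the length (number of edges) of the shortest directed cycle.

2

For each vertex v, BFS finds the shortest path from v back to v.
The shortest such closed walk is 2 → 5 → 2, length 2.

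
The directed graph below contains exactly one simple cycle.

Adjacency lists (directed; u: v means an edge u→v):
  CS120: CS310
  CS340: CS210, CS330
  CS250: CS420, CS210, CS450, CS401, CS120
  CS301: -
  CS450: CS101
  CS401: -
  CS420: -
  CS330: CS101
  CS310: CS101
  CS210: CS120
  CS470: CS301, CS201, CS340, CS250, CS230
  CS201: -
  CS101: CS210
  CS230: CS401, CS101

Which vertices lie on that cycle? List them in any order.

DFS with gray/black marking from CS210:
CS210 gray
  CS120 gray
    CS310 gray
      CS101 gray
        CS101→CS210: CS210 is gray → back edge
Back edge closes the cycle CS210 → CS120 → CS310 → CS101 → CS210; its vertices are {CS101, CS120, CS210, CS310}.

CS101, CS120, CS210, CS310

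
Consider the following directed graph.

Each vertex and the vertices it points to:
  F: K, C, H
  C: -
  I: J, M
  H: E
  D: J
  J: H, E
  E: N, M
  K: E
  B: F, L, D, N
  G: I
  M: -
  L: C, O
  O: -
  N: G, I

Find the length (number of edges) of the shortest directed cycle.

For each vertex v, BFS finds the shortest path from v back to v.
The shortest such closed walk is N → I → J → E → N, length 4.

4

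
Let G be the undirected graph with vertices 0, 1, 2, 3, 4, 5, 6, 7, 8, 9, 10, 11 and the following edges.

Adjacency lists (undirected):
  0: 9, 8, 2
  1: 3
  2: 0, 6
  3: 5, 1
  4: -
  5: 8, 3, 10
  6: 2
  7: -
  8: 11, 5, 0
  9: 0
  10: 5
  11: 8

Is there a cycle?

No

DFS, tracking each vertex's parent; an edge to a visited non-parent vertex closes a cycle.
Start from 7:
visit 7 (parent –)
visit 0 (parent –)
  visit 9 (parent 0)
    9–0: parent, skip
  visit 8 (parent 0)
    visit 11 (parent 8)
      11–8: parent, skip
    visit 5 (parent 8)
      5–8: parent, skip
      visit 3 (parent 5)
        3–5: parent, skip
        visit 1 (parent 3)
          1–3: parent, skip
      visit 10 (parent 5)
        10–5: parent, skip
    8–0: parent, skip
  visit 2 (parent 0)
    2–0: parent, skip
    visit 6 (parent 2)
      6–2: parent, skip
visit 4 (parent –)
No non-parent visited neighbor found — the graph is a forest.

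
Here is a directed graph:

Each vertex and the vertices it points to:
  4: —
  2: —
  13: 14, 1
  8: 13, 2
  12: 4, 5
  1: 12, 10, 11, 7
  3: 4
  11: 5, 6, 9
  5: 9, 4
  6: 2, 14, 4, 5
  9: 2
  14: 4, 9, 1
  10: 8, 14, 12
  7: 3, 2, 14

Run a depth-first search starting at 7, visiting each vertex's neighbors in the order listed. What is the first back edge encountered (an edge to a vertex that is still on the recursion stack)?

13→14

DFS from 7 (visiting each vertex's neighbors in the order listed); mark gray on enter, black on exit:
7 gray
  3 gray
    4 gray
    4 black
  3 black
  2 gray
  2 black
  14 gray
    14→4: 4 black — skip
    9 gray
      9→2: 2 black — skip
    9 black
    1 gray
      12 gray
        12→4: 4 black — skip
        5 gray
          5→9: 9 black — skip
          5→4: 4 black — skip
        5 black
      12 black
      10 gray
        8 gray
          13 gray
            13→14: 14 is gray → back edge
First back edge: 13 → 14.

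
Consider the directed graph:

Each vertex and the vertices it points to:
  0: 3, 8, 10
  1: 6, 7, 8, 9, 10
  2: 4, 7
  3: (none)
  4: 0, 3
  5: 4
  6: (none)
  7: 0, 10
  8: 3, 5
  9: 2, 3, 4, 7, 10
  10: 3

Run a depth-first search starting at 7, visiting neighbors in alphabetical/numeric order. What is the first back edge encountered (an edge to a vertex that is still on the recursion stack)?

DFS from 7 (visiting neighbors in alphabetical/numeric order); mark gray on enter, black on exit:
7 gray
  0 gray
    3 gray
    3 black
    8 gray
      8→3: 3 black — skip
      5 gray
        4 gray
          4→0: 0 is gray → back edge
First back edge: 4 → 0.

4->0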